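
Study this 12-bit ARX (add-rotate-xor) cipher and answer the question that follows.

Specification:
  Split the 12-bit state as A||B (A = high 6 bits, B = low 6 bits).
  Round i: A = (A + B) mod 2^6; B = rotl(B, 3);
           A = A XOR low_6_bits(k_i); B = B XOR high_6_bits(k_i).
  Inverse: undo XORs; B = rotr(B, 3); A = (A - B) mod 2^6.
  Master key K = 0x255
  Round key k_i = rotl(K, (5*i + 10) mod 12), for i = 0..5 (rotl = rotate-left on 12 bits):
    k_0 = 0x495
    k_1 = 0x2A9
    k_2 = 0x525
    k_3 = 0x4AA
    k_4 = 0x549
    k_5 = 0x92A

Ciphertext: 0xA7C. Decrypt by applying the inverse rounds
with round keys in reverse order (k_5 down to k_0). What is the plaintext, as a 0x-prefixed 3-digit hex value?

s_0 = ciphertext = 0xA7C
s_1 = InvRound(s_0, k_5) = 0x003
s_2 = InvRound(s_1, k_4) = 0x5F2
s_3 = InvRound(s_2, k_3) = 0xE44
s_4 = InvRound(s_3, k_2) = 0x682
s_5 = InvRound(s_4, k_1) = 0xC81
s_6 = InvRound(s_5, k_0) = 0x35A

0x35A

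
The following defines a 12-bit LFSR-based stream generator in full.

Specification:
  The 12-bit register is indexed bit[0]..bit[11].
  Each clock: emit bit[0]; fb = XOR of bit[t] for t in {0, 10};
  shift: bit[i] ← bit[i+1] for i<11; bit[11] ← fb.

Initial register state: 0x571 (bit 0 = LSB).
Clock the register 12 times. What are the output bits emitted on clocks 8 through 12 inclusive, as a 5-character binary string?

reg_0 = 0x571
clock 1: out=1, reg = 0x2B8
clock 2: out=0, reg = 0x15C
clock 3: out=0, reg = 0x0AE
clock 4: out=0, reg = 0x057
clock 5: out=1, reg = 0x82B
clock 6: out=1, reg = 0xC15
clock 7: out=1, reg = 0x60A
clock 8: out=0, reg = 0xB05
clock 9: out=1, reg = 0xD82
clock 10: out=0, reg = 0xEC1
clock 11: out=1, reg = 0x760
clock 12: out=0, reg = 0xBB0

01010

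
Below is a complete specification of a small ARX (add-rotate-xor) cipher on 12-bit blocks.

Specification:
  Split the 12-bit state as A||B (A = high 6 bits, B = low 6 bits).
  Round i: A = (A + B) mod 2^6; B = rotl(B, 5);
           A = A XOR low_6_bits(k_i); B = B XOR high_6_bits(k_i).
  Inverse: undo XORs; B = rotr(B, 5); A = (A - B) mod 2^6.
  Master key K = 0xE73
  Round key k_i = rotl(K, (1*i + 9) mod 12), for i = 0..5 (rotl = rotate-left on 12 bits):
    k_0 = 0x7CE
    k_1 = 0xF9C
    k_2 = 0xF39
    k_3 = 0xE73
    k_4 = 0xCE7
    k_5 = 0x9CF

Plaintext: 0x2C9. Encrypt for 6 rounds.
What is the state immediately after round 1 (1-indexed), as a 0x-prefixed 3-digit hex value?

s_0 = plaintext = 0x2C9
s_1 = Round(s_0, k_0) = 0x6BB
s_2 = Round(s_1, k_1) = 0x243
s_3 = Round(s_2, k_2) = 0xD5D
s_4 = Round(s_3, k_3) = 0x857
s_5 = Round(s_4, k_4) = 0x7D8
s_6 = Round(s_5, k_5) = 0xE2B

0x6BB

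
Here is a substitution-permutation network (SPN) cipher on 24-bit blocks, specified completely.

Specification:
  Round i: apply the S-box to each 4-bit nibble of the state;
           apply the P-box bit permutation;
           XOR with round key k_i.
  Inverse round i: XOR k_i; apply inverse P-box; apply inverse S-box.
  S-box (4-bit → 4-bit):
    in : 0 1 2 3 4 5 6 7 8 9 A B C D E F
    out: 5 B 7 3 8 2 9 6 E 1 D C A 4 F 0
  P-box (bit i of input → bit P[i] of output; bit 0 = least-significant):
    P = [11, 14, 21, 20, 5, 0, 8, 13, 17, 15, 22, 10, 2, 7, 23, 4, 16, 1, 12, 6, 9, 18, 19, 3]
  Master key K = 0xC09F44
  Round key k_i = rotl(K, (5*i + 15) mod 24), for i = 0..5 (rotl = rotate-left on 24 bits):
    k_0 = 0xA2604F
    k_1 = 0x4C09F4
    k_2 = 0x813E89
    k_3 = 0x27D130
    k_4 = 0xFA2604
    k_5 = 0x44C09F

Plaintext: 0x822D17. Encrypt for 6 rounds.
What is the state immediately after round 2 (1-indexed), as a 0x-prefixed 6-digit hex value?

0x2E2049

s_0 = plaintext = 0x822D17
s_1 = Round(s_0, k_0) = 0x4F10E0
s_2 = Round(s_1, k_1) = 0x2E2049
s_3 = Round(s_2, k_2) = 0x4E044F
s_4 = Round(s_3, k_3) = 0xA6E57E
s_5 = Round(s_4, k_4) = 0x43EDD9
s_6 = Round(s_5, k_5) = 0x85C901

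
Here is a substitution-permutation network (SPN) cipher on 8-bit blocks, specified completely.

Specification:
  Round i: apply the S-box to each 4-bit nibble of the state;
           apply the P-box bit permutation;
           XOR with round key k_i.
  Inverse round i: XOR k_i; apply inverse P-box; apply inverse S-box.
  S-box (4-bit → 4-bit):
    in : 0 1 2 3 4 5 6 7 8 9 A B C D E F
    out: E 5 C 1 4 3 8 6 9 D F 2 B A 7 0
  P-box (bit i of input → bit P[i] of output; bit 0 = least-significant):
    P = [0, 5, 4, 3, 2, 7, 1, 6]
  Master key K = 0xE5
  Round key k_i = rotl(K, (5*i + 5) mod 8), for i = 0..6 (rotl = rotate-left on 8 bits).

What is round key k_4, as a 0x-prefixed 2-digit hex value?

0xCB

K = 0xE5
k_0 = rotl(K, (5*0+5) mod 8) = rotl(K, 5) = 0xBC
k_1 = rotl(K, (5*1+5) mod 8) = rotl(K, 2) = 0x97
k_2 = rotl(K, (5*2+5) mod 8) = rotl(K, 7) = 0xF2
k_3 = rotl(K, (5*3+5) mod 8) = rotl(K, 4) = 0x5E
k_4 = rotl(K, (5*4+5) mod 8) = rotl(K, 1) = 0xCB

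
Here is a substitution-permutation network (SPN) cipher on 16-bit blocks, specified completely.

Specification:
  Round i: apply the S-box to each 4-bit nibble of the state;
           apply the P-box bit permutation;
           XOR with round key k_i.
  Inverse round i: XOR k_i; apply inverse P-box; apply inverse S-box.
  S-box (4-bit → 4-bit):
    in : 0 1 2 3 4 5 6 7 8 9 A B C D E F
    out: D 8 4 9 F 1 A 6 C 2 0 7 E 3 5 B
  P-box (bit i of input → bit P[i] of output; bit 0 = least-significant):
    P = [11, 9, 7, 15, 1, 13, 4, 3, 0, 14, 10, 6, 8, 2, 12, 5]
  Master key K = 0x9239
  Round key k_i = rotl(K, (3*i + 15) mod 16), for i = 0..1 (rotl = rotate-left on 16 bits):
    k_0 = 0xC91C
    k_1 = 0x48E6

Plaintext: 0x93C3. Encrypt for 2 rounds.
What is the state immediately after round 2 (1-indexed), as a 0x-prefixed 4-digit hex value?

s_0 = plaintext = 0x93C3
s_1 = Round(s_0, k_0) = 0x6141
s_2 = Round(s_1, k_1) = 0xE898

0xE898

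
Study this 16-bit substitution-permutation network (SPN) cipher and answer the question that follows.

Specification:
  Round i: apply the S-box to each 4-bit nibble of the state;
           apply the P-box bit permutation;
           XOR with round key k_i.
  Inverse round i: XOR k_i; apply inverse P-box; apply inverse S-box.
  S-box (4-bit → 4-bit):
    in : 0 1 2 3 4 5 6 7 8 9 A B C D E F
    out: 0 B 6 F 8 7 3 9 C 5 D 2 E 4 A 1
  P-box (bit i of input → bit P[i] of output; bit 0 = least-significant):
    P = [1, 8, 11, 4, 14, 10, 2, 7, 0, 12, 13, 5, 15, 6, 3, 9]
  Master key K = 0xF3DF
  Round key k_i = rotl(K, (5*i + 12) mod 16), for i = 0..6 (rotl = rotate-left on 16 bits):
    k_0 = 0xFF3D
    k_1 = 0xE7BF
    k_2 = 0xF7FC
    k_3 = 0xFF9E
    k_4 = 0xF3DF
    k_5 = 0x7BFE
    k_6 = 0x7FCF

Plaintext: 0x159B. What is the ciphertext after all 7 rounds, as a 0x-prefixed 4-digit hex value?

s_0 = plaintext = 0x159B
s_1 = Round(s_0, k_0) = 0x0C78
s_2 = Round(s_1, k_1) = 0x9F0F
s_3 = Round(s_2, k_2) = 0x77F7
s_4 = Round(s_3, k_3) = 0x3DAD
s_5 = Round(s_4, k_4) = 0x1913
s_6 = Round(s_5, k_5) = 0x942D
s_7 = Round(s_6, k_6) = 0xF3E3

0xF3E3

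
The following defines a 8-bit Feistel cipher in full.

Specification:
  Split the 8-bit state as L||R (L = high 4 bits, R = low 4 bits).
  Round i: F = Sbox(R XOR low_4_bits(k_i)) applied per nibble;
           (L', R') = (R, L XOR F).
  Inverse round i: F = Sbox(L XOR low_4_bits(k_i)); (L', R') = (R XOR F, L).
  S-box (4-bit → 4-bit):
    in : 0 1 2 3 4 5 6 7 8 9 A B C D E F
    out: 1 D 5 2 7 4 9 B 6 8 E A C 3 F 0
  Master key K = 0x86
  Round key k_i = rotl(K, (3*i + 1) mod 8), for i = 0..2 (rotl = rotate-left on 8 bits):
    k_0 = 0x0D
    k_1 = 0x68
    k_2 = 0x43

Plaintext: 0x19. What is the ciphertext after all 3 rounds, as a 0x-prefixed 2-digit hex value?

0x62

s_0 = plaintext = 0x19
s_1 = Round(s_0, k_0) = 0x96
s_2 = Round(s_1, k_1) = 0x66
s_3 = Round(s_2, k_2) = 0x62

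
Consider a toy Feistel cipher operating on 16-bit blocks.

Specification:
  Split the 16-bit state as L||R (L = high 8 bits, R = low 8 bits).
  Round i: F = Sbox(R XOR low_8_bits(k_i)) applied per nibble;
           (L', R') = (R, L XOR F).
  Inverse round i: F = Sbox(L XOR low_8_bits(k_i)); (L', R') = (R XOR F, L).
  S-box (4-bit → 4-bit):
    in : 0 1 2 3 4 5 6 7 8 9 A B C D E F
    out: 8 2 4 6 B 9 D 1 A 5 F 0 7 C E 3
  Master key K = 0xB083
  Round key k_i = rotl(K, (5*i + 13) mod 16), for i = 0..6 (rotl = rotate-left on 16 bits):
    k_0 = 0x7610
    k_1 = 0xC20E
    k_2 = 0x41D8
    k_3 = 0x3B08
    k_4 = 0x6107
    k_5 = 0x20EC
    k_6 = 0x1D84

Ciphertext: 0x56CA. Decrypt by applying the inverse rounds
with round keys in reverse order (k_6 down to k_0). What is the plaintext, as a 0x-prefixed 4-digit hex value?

0x9FD6

s_0 = ciphertext = 0x56CA
s_1 = InvRound(s_0, k_6) = 0x0E56
s_2 = InvRound(s_1, k_5) = 0xB20E
s_3 = InvRound(s_2, k_4) = 0x07B2
s_4 = InvRound(s_3, k_3) = 0x3107
s_5 = InvRound(s_4, k_2) = 0xE231
s_6 = InvRound(s_5, k_1) = 0xD6E2
s_7 = InvRound(s_6, k_0) = 0x9FD6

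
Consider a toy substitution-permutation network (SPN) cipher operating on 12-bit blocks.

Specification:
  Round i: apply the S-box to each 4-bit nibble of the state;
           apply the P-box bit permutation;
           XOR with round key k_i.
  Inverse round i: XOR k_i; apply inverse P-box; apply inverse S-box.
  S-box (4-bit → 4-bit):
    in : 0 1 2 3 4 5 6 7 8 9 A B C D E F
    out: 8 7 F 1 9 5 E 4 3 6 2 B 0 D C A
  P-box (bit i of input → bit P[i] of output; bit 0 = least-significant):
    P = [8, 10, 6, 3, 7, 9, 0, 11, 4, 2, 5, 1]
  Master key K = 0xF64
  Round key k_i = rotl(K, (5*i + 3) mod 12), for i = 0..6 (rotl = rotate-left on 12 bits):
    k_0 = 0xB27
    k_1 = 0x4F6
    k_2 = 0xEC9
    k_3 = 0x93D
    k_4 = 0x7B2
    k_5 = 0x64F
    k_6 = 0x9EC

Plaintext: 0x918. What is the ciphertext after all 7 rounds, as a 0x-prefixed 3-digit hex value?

s_0 = plaintext = 0x918
s_1 = Round(s_0, k_0) = 0xC82
s_2 = Round(s_1, k_1) = 0x33E
s_3 = Round(s_2, k_2) = 0xE11
s_4 = Round(s_3, k_3) = 0xEDE
s_5 = Round(s_4, k_4) = 0xF59
s_6 = Round(s_5, k_5) = 0x288
s_7 = Round(s_6, k_6) = 0xE5A

0xE5A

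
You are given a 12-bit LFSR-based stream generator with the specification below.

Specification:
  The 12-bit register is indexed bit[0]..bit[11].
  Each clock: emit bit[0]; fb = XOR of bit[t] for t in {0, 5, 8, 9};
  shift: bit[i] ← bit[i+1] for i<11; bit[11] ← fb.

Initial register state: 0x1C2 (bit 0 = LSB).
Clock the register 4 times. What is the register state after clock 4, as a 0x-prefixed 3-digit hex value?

reg_0 = 0x1C2
clock 1: out=0, reg = 0x8E1
clock 2: out=1, reg = 0x470
clock 3: out=0, reg = 0xA38
clock 4: out=0, reg = 0x51C

0x51C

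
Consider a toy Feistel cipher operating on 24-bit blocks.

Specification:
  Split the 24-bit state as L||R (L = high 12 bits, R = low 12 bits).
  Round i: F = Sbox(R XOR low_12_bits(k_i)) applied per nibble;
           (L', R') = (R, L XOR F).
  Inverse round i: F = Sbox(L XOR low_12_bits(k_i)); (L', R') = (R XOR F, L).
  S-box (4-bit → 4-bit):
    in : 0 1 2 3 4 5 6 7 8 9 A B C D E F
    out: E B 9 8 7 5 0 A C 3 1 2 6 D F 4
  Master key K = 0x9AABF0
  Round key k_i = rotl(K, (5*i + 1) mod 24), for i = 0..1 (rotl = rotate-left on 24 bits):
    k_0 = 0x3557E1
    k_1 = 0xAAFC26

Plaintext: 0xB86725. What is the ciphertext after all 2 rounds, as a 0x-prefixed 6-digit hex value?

s_0 = plaintext = 0xB86725
s_1 = Round(s_0, k_0) = 0x7255E1
s_2 = Round(s_1, k_1) = 0x5E144F

0x5E144F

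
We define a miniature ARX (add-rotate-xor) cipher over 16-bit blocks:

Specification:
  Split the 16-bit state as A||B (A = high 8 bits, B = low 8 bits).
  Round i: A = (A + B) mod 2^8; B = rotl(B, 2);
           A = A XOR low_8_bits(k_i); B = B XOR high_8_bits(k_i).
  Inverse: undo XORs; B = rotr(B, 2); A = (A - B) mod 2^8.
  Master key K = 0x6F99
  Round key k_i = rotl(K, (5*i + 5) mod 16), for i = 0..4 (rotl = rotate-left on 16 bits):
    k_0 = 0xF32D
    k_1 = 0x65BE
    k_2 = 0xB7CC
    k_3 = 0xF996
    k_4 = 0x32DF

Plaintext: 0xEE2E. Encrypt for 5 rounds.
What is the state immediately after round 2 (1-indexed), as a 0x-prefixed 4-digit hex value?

s_0 = plaintext = 0xEE2E
s_1 = Round(s_0, k_0) = 0x314B
s_2 = Round(s_1, k_1) = 0xC248
s_3 = Round(s_2, k_2) = 0xC696
s_4 = Round(s_3, k_3) = 0xCAA3
s_5 = Round(s_4, k_4) = 0xB2BC

0xC248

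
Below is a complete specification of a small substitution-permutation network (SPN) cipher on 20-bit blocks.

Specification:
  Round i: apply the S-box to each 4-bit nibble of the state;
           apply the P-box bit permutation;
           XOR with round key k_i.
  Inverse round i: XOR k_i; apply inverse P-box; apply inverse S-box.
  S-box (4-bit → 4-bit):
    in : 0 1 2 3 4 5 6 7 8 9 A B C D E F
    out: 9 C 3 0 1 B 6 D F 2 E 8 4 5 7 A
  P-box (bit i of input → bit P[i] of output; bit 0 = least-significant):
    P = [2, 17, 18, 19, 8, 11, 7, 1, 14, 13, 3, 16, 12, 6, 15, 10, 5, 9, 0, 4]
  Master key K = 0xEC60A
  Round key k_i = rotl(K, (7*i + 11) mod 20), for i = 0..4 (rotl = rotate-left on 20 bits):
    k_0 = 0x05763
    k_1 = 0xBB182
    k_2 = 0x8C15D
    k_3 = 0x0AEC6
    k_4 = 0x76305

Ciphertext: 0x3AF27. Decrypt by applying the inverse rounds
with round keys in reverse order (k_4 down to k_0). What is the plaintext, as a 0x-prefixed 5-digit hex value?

0x1D6A5

s_0 = ciphertext = 0x3AF27
s_1 = InvRound(s_0, k_4) = 0x414FC
s_2 = InvRound(s_1, k_3) = 0x5D6FC
s_3 = InvRound(s_2, k_2) = 0xE0BD1
s_4 = InvRound(s_3, k_1) = 0xAEFFC
s_5 = InvRound(s_4, k_0) = 0x1D6A5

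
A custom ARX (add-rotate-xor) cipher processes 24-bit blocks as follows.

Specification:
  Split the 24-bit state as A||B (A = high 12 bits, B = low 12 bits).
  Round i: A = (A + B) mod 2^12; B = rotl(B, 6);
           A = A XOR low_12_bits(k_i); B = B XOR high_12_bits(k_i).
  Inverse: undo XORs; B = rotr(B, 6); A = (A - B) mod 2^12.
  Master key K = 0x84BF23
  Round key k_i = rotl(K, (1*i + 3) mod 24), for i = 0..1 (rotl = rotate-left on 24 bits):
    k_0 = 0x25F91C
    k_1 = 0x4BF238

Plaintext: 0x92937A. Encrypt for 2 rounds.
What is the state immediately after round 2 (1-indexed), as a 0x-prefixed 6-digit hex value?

s_0 = plaintext = 0x92937A
s_1 = Round(s_0, k_0) = 0x5BFCD2
s_2 = Round(s_1, k_1) = 0x0A900C

0x0A900C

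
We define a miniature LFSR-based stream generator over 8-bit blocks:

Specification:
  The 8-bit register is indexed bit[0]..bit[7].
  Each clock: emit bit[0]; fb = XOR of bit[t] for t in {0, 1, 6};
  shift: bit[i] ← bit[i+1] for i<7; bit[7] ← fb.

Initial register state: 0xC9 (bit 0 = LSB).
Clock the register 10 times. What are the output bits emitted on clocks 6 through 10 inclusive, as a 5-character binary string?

reg_0 = 0xC9
clock 1: out=1, reg = 0x64
clock 2: out=0, reg = 0xB2
clock 3: out=0, reg = 0xD9
clock 4: out=1, reg = 0x6C
clock 5: out=0, reg = 0xB6
clock 6: out=0, reg = 0xDB
clock 7: out=1, reg = 0xED
clock 8: out=1, reg = 0x76
clock 9: out=0, reg = 0x3B
clock 10: out=1, reg = 0x1D

01101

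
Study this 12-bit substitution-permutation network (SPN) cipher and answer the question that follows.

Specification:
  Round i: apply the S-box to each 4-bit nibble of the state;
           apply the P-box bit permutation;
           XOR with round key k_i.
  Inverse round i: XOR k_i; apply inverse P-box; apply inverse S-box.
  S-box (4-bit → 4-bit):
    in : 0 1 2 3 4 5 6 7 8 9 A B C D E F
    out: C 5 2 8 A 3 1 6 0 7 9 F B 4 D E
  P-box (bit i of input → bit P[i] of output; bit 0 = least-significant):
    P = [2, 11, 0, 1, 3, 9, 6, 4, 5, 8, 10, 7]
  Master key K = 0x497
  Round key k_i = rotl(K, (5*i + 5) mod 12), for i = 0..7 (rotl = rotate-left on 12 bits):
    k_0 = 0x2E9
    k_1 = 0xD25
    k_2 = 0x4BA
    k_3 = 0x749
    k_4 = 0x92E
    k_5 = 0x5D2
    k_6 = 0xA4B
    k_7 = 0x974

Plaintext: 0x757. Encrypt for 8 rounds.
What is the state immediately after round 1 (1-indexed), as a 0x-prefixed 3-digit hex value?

s_0 = plaintext = 0x757
s_1 = Round(s_0, k_0) = 0xDE0
s_2 = Round(s_1, k_1) = 0x97E
s_3 = Round(s_2, k_2) = 0x3DD
s_4 = Round(s_3, k_3) = 0x788
s_5 = Round(s_4, k_4) = 0xC2E
s_6 = Round(s_5, k_5) = 0x675
s_7 = Round(s_6, k_6) = 0x02F
s_8 = Round(s_7, k_7) = 0x7F7

0xDE0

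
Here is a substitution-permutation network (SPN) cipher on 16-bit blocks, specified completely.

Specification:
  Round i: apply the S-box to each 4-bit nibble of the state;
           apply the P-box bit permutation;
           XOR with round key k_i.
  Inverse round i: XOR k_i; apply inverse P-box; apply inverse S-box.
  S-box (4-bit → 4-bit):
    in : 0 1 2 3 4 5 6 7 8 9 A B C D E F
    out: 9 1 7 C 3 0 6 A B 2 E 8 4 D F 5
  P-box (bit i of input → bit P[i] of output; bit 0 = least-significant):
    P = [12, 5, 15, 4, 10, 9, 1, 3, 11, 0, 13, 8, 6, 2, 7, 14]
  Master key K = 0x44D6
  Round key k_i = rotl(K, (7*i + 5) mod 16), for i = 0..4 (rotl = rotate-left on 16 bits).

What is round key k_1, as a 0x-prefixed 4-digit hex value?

0x644D

K = 0x44D6
k_0 = rotl(K, (7*0+5) mod 16) = rotl(K, 5) = 0x9AC8
k_1 = rotl(K, (7*1+5) mod 16) = rotl(K, 12) = 0x644D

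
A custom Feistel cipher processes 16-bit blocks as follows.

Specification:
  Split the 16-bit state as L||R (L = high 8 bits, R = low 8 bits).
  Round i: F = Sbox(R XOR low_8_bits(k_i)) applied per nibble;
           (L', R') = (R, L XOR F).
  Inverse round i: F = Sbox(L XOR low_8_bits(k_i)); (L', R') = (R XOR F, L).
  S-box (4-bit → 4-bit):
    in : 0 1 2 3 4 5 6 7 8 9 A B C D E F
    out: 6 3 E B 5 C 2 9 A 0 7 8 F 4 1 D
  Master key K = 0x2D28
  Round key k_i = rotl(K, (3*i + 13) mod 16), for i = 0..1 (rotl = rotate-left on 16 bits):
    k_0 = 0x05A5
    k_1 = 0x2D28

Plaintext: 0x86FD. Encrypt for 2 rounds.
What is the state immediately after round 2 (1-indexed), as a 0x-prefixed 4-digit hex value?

0x4CD8

s_0 = plaintext = 0x86FD
s_1 = Round(s_0, k_0) = 0xFD4C
s_2 = Round(s_1, k_1) = 0x4CD8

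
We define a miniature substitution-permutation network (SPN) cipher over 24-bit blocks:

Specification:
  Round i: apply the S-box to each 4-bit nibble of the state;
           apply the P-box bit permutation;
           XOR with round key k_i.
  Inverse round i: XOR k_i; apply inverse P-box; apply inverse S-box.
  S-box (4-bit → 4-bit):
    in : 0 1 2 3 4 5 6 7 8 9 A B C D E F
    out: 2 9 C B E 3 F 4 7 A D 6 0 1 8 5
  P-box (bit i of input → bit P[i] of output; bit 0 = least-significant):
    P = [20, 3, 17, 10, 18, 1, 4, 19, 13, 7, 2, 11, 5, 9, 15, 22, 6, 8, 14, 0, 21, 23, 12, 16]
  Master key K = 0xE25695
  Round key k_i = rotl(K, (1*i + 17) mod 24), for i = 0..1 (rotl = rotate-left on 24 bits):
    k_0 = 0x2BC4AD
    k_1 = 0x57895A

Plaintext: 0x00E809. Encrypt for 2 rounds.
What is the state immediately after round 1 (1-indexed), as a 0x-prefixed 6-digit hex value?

0xEBE123

s_0 = plaintext = 0x00E809
s_1 = Round(s_0, k_0) = 0xEBE123
s_2 = Round(s_1, k_1) = 0x0EE442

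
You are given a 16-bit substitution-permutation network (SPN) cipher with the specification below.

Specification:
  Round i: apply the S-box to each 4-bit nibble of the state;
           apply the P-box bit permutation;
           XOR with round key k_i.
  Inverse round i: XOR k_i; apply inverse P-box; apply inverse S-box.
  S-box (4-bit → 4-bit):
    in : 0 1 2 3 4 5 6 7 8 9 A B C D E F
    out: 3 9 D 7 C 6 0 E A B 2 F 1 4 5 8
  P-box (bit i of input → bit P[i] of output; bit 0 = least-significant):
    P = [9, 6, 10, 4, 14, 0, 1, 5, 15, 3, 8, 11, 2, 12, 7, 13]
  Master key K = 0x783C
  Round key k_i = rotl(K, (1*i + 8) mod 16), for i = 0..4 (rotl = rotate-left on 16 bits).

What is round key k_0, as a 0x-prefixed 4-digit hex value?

0x3C78

K = 0x783C
k_0 = rotl(K, (1*0+8) mod 16) = rotl(K, 8) = 0x3C78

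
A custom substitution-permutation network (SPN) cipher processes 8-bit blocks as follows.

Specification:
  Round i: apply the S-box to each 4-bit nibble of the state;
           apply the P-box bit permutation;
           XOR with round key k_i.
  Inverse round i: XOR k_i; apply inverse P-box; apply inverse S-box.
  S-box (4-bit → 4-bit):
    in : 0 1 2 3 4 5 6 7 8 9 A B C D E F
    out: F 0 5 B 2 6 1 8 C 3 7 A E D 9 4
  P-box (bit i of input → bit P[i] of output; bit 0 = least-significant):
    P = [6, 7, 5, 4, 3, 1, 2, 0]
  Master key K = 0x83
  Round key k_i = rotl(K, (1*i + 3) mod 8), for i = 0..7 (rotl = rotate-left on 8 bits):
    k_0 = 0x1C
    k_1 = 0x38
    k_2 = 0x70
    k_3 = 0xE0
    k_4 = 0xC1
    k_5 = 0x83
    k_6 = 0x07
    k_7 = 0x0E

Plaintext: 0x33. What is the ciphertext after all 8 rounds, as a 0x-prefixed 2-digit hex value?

0x7C

s_0 = plaintext = 0x33
s_1 = Round(s_0, k_0) = 0xC7
s_2 = Round(s_1, k_1) = 0x2F
s_3 = Round(s_2, k_2) = 0x5C
s_4 = Round(s_3, k_3) = 0x56
s_5 = Round(s_4, k_4) = 0x87
s_6 = Round(s_5, k_5) = 0x96
s_7 = Round(s_6, k_6) = 0x4D
s_8 = Round(s_7, k_7) = 0x7C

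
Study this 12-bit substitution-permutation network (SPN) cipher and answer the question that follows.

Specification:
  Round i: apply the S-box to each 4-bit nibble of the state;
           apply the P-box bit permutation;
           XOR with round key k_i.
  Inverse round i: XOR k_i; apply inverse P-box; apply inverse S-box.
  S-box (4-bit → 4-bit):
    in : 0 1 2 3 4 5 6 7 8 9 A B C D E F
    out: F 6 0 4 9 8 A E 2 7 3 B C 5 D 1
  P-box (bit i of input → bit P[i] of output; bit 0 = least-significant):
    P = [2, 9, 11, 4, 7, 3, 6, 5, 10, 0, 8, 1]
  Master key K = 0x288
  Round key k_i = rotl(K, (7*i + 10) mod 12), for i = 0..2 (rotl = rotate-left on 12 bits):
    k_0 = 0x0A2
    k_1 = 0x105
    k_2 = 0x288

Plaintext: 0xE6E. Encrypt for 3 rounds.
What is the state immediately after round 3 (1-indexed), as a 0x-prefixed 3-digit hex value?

0xB4E

s_0 = plaintext = 0xE6E
s_1 = Round(s_0, k_0) = 0xD9C
s_2 = Round(s_1, k_1) = 0xCDD
s_3 = Round(s_2, k_2) = 0xB4E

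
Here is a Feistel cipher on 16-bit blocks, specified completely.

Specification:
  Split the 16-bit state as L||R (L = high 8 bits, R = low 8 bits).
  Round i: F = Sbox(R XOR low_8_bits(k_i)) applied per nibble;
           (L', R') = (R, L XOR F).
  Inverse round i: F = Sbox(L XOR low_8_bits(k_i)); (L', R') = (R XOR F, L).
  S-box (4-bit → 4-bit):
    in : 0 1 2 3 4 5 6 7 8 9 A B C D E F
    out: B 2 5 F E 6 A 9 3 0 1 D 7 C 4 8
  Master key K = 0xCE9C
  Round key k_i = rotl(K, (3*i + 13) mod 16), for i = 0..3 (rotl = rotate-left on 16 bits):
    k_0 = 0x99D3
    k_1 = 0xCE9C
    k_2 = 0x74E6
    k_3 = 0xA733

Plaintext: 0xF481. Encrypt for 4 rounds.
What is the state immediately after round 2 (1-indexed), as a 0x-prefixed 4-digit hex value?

0x913D

s_0 = plaintext = 0xF481
s_1 = Round(s_0, k_0) = 0x8191
s_2 = Round(s_1, k_1) = 0x913D
s_3 = Round(s_2, k_2) = 0x3D5C
s_4 = Round(s_3, k_3) = 0x5C95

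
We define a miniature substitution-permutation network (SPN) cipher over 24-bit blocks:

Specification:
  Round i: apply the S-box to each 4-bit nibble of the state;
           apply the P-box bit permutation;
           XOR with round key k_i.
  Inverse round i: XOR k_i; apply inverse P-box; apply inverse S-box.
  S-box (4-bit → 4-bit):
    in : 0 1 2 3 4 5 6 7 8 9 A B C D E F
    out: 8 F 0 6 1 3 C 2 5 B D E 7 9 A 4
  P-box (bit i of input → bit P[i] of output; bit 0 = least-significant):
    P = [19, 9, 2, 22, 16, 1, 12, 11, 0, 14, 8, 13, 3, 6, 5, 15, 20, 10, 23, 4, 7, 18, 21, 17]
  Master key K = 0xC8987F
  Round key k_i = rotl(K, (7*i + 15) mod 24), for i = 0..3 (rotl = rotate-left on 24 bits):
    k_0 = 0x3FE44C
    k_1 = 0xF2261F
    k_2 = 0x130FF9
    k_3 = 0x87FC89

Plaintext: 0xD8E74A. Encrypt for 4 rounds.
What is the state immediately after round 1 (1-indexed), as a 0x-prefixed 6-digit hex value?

0xE42488

s_0 = plaintext = 0xD8E74A
s_1 = Round(s_0, k_0) = 0xE42488
s_2 = Round(s_1, k_1) = 0xED361A
s_3 = Round(s_2, k_2) = 0x4C368F
s_4 = Round(s_3, k_3) = 0x16C96D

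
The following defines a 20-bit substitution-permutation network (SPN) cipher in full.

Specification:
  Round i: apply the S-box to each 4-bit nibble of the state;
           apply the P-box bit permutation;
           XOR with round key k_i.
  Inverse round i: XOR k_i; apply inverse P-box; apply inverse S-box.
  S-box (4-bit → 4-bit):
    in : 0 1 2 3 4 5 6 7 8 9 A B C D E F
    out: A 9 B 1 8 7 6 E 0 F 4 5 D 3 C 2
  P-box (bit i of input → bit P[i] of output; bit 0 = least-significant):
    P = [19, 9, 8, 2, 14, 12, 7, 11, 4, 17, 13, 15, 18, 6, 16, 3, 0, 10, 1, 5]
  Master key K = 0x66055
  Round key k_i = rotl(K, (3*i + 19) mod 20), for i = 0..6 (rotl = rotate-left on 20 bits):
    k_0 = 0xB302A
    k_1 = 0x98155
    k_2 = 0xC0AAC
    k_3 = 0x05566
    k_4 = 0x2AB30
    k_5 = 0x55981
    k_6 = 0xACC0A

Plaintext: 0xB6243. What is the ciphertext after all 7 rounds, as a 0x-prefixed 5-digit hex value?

0xD3538

s_0 = plaintext = 0xB6243
s_1 = Round(s_0, k_0) = 0x0B879
s_2 = Round(s_1, k_1) = 0x49EF1
s_3 = Round(s_2, k_2) = 0x1BAC0
s_4 = Round(s_3, k_3) = 0x53FC3
s_5 = Round(s_4, k_4) = 0xCE7B3
s_6 = Round(s_5, k_5) = 0xEB92A
s_7 = Round(s_6, k_6) = 0xD3538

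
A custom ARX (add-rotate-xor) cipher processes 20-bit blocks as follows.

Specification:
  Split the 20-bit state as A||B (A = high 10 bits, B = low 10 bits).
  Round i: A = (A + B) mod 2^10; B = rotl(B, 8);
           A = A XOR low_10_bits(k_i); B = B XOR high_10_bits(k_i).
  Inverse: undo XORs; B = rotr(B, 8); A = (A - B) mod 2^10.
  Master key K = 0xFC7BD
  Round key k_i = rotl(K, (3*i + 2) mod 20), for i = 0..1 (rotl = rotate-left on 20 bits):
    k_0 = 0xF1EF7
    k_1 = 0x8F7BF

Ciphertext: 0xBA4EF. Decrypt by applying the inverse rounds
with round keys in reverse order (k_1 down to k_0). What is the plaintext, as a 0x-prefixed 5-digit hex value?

0xB1E34

s_0 = ciphertext = 0xBA4EF
s_1 = InvRound(s_0, k_1) = 0x8334A
s_2 = InvRound(s_1, k_0) = 0xB1E34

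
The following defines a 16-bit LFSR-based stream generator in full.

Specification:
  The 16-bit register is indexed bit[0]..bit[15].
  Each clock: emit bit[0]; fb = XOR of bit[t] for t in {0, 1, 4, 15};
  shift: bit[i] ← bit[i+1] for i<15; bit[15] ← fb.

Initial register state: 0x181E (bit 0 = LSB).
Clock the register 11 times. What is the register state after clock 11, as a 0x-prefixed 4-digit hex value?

0x6E03

reg_0 = 0x181E
clock 1: out=0, reg = 0x0C0F
clock 2: out=1, reg = 0x0607
clock 3: out=1, reg = 0x0303
clock 4: out=1, reg = 0x0181
clock 5: out=1, reg = 0x80C0
clock 6: out=0, reg = 0xC060
clock 7: out=0, reg = 0xE030
clock 8: out=0, reg = 0x7018
clock 9: out=0, reg = 0xB80C
clock 10: out=0, reg = 0xDC06
clock 11: out=0, reg = 0x6E03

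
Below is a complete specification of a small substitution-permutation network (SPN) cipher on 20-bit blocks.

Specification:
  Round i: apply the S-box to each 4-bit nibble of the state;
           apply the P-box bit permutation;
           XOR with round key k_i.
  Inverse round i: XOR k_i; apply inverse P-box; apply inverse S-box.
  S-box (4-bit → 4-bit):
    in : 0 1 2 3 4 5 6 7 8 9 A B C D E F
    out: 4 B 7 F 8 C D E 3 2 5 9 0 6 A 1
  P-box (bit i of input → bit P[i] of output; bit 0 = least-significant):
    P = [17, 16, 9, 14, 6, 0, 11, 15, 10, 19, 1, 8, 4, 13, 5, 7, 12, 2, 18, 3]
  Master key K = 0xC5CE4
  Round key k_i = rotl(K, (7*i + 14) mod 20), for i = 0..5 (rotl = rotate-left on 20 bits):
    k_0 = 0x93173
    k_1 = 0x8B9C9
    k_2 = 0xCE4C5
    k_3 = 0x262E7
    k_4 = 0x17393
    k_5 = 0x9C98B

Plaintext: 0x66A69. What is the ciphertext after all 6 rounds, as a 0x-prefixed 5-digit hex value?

s_0 = plaintext = 0x66A69
s_1 = Round(s_0, k_0) = 0xCAD89
s_2 = Round(s_1, k_1) = 0x1B9BA
s_3 = Round(s_2, k_2) = 0x67619
s_4 = Round(s_3, k_3) = 0x7D70C
s_5 = Round(s_4, k_4) = 0xD5ABD
s_6 = Round(s_5, k_5) = 0xC4F6D

0xC4F6D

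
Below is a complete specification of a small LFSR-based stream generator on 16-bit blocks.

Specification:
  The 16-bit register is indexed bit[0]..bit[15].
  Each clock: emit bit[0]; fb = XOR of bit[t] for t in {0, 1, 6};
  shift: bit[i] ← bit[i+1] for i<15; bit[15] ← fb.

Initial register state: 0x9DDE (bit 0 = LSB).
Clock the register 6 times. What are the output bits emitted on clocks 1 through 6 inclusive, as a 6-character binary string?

011110

reg_0 = 0x9DDE
clock 1: out=0, reg = 0x4EEF
clock 2: out=1, reg = 0xA777
clock 3: out=1, reg = 0xD3BB
clock 4: out=1, reg = 0x69DD
clock 5: out=1, reg = 0x34EE
clock 6: out=0, reg = 0x1A77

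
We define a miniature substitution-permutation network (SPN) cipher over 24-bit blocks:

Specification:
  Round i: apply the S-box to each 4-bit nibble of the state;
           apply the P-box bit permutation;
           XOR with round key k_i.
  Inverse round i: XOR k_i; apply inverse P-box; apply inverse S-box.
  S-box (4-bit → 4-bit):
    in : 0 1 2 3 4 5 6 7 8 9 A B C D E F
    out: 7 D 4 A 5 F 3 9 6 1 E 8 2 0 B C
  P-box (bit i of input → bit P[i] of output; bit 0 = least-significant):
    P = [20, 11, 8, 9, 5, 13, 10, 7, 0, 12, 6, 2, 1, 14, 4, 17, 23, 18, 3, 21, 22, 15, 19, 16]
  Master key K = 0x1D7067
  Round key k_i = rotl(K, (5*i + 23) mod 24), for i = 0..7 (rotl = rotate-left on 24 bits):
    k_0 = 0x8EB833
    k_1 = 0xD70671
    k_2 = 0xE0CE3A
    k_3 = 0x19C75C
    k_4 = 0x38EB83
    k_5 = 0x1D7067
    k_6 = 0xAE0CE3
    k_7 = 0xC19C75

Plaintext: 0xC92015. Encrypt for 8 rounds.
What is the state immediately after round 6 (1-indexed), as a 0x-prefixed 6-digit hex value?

s_0 = plaintext = 0xC92015
s_1 = Round(s_0, k_0) = 0x1E27C2
s_2 = Round(s_1, k_1) = 0x3A2764
s_3 = Round(s_2, k_2) = 0xD56F07
s_4 = Round(s_3, k_3) = 0xADA132
s_5 = Round(s_4, k_4) = 0x330A56
s_6 = Round(s_5, k_5) = 0x288C91
s_7 = Round(s_6, k_6) = 0xB25FDB
s_8 = Round(s_7, k_7) = 0xC2DE2B

0x288C91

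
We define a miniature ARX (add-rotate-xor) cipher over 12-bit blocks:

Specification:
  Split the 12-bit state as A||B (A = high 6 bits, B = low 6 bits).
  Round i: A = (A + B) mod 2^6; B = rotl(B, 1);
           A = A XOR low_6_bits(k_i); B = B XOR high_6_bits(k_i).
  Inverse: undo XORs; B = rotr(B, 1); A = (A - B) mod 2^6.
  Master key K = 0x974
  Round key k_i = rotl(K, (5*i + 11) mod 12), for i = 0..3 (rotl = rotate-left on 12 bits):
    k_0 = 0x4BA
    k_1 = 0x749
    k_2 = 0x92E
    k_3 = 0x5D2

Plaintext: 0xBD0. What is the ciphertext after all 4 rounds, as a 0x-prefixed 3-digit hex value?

s_0 = plaintext = 0xBD0
s_1 = Round(s_0, k_0) = 0x172
s_2 = Round(s_1, k_1) = 0xFB8
s_3 = Round(s_2, k_2) = 0x615
s_4 = Round(s_3, k_3) = 0xFFD

0xFFD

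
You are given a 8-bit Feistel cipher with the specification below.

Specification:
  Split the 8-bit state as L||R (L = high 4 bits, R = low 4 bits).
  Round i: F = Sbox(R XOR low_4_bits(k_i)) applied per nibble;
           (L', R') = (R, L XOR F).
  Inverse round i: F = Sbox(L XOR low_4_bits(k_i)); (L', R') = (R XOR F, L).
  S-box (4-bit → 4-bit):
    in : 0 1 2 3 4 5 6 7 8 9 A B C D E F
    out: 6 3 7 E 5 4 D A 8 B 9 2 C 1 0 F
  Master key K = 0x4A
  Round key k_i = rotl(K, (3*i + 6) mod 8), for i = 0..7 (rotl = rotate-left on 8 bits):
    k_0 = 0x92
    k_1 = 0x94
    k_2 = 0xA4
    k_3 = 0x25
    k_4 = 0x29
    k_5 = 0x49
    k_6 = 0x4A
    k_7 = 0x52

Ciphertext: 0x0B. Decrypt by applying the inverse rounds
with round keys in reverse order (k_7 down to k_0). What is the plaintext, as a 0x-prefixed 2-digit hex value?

0x89

s_0 = ciphertext = 0x0B
s_1 = InvRound(s_0, k_7) = 0xC0
s_2 = InvRound(s_1, k_6) = 0xDC
s_3 = InvRound(s_2, k_5) = 0x9D
s_4 = InvRound(s_3, k_4) = 0xB9
s_5 = InvRound(s_4, k_3) = 0x9B
s_6 = InvRound(s_5, k_2) = 0xA9
s_7 = InvRound(s_6, k_1) = 0x9A
s_8 = InvRound(s_7, k_0) = 0x89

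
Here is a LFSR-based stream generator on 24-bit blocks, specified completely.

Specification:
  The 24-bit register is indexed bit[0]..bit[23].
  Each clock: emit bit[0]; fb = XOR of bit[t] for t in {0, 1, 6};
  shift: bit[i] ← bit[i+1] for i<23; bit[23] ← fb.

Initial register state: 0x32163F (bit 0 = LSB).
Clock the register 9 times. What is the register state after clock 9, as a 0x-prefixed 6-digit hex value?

0xBC190B

reg_0 = 0x32163F
clock 1: out=1, reg = 0x190B1F
clock 2: out=1, reg = 0x0C858F
clock 3: out=1, reg = 0x0642C7
clock 4: out=1, reg = 0x832163
clock 5: out=1, reg = 0xC190B1
clock 6: out=1, reg = 0xE0C858
clock 7: out=0, reg = 0xF0642C
clock 8: out=0, reg = 0x783216
clock 9: out=0, reg = 0xBC190B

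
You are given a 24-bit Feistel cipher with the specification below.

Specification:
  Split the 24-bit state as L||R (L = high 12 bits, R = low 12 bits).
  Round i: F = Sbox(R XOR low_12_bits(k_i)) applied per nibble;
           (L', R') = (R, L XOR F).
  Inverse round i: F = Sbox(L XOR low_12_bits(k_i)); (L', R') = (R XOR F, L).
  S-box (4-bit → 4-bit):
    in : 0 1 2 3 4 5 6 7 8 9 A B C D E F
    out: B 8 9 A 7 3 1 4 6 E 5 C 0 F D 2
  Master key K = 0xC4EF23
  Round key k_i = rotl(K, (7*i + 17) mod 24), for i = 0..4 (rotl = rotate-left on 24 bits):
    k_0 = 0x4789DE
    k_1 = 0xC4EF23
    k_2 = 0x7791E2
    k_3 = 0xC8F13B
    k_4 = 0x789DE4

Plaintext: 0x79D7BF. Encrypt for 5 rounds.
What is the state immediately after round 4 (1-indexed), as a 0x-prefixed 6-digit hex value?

0x935253

s_0 = plaintext = 0x79D7BF
s_1 = Round(s_0, k_0) = 0x7BFA85
s_2 = Round(s_1, k_1) = 0xA854EE
s_3 = Round(s_2, k_2) = 0x4EE935
s_4 = Round(s_3, k_3) = 0x935253
s_5 = Round(s_4, k_4) = 0x253BF1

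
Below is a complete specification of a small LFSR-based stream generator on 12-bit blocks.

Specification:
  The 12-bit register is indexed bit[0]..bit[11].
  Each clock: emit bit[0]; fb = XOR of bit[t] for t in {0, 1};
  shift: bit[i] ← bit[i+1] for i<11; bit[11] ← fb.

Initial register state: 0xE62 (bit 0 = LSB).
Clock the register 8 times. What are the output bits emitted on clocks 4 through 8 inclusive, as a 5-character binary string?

reg_0 = 0xE62
clock 1: out=0, reg = 0xF31
clock 2: out=1, reg = 0xF98
clock 3: out=0, reg = 0x7CC
clock 4: out=0, reg = 0x3E6
clock 5: out=0, reg = 0x9F3
clock 6: out=1, reg = 0x4F9
clock 7: out=1, reg = 0xA7C
clock 8: out=0, reg = 0x53E

00110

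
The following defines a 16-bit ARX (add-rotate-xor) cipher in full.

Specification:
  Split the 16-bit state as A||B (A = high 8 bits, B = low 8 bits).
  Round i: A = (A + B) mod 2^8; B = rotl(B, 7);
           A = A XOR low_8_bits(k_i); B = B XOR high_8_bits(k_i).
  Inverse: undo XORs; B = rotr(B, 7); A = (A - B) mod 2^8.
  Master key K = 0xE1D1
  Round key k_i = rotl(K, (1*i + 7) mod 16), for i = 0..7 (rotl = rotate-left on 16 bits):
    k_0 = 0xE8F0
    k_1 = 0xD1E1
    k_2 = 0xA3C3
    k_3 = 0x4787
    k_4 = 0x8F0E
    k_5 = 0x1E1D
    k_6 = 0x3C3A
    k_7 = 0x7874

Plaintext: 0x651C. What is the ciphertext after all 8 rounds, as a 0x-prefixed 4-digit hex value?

s_0 = plaintext = 0x651C
s_1 = Round(s_0, k_0) = 0x71E6
s_2 = Round(s_1, k_1) = 0xB6A2
s_3 = Round(s_2, k_2) = 0x9BF2
s_4 = Round(s_3, k_3) = 0x0A3E
s_5 = Round(s_4, k_4) = 0x4690
s_6 = Round(s_5, k_5) = 0xCB56
s_7 = Round(s_6, k_6) = 0x1B17
s_8 = Round(s_7, k_7) = 0x46F3

0x46F3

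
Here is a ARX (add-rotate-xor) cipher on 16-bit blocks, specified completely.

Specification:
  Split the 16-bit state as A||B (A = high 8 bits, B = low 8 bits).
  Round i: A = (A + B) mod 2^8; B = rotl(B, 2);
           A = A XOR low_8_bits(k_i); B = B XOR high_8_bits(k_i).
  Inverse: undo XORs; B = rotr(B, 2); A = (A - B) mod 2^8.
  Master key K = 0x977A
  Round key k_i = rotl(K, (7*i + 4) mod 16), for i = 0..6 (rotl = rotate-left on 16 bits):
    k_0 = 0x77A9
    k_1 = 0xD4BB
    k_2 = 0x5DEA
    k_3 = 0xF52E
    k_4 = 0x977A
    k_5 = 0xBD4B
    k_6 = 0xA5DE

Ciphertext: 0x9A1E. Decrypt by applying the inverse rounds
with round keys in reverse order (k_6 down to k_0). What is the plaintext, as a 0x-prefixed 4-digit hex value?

0xB7C0

s_0 = ciphertext = 0x9A1E
s_1 = InvRound(s_0, k_6) = 0x56EE
s_2 = InvRound(s_1, k_5) = 0x49D4
s_3 = InvRound(s_2, k_4) = 0x63D0
s_4 = InvRound(s_3, k_3) = 0x0449
s_5 = InvRound(s_4, k_2) = 0xE905
s_6 = InvRound(s_5, k_1) = 0xDE74
s_7 = InvRound(s_6, k_0) = 0xB7C0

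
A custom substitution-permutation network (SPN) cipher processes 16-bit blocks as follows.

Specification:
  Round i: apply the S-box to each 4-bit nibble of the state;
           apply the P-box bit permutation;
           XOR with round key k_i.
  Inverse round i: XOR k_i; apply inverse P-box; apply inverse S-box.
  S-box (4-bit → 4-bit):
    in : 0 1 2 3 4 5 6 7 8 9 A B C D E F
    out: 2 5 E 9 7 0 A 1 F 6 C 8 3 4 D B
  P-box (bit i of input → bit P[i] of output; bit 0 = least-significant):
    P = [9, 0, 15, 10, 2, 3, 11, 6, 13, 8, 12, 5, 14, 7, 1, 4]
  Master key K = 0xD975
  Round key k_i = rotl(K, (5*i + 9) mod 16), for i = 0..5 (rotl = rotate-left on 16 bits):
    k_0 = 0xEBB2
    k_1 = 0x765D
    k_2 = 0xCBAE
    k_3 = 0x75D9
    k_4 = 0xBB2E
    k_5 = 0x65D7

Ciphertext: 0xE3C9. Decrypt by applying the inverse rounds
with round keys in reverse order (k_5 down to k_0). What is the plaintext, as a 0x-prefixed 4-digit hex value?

0xDA87

s_0 = ciphertext = 0xE3C9
s_1 = InvRound(s_0, k_5) = 0xA5CE
s_2 = InvRound(s_1, k_4) = 0x0AA3
s_3 = InvRound(s_2, k_3) = 0xE823
s_4 = InvRound(s_3, k_2) = 0x0CCC
s_5 = InvRound(s_4, k_1) = 0xF1DC
s_6 = InvRound(s_5, k_0) = 0xDA87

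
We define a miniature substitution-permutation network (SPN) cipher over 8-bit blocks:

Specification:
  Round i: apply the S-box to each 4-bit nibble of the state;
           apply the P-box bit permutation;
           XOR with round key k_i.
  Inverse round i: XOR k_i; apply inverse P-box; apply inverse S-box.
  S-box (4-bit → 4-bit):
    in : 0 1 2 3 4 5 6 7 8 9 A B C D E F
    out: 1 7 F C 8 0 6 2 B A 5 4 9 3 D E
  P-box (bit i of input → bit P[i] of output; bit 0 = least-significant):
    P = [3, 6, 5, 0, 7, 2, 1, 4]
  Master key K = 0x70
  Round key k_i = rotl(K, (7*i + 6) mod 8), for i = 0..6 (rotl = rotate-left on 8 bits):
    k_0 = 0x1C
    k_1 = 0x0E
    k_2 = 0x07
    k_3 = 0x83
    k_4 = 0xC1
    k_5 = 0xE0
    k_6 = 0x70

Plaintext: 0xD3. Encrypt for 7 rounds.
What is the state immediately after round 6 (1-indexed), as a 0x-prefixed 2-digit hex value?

s_0 = plaintext = 0xD3
s_1 = Round(s_0, k_0) = 0xB9
s_2 = Round(s_1, k_1) = 0x4D
s_3 = Round(s_2, k_2) = 0x5F
s_4 = Round(s_3, k_3) = 0xE2
s_5 = Round(s_4, k_4) = 0x3A
s_6 = Round(s_5, k_5) = 0xDA
s_7 = Round(s_6, k_6) = 0xDC

0xDA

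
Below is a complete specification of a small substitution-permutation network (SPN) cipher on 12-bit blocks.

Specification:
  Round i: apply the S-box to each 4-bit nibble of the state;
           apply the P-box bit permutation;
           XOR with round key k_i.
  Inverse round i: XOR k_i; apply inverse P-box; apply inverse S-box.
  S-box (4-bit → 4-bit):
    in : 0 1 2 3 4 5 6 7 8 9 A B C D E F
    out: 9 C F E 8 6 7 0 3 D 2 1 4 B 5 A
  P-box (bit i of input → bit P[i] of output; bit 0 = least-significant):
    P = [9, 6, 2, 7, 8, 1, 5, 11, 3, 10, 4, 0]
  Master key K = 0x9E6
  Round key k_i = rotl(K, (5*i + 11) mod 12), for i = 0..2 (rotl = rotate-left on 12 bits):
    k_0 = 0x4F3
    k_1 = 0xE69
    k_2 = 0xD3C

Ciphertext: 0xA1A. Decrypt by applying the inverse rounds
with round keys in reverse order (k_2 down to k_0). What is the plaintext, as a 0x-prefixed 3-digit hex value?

0x9D6

s_0 = ciphertext = 0xA1A
s_1 = InvRound(s_0, k_2) = 0xA6E
s_2 = InvRound(s_1, k_1) = 0xFAC
s_3 = InvRound(s_2, k_0) = 0x9D6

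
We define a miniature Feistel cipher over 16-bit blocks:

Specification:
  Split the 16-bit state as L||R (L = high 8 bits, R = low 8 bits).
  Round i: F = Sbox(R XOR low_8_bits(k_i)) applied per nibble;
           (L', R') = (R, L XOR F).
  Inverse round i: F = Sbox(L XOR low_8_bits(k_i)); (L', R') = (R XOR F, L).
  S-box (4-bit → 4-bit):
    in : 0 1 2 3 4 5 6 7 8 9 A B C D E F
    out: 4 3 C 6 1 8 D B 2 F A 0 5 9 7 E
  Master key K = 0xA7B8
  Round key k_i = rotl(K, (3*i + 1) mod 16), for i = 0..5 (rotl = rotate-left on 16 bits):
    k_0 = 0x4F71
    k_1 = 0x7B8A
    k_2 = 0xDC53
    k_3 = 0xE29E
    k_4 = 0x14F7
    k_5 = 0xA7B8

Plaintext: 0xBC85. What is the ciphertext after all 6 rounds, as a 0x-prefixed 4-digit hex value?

s_0 = plaintext = 0xBC85
s_1 = Round(s_0, k_0) = 0x855D
s_2 = Round(s_1, k_1) = 0x5D1E
s_3 = Round(s_2, k_2) = 0x1E44
s_4 = Round(s_3, k_3) = 0x4484
s_5 = Round(s_4, k_4) = 0x84F2
s_6 = Round(s_5, k_5) = 0xF29E

0xF29E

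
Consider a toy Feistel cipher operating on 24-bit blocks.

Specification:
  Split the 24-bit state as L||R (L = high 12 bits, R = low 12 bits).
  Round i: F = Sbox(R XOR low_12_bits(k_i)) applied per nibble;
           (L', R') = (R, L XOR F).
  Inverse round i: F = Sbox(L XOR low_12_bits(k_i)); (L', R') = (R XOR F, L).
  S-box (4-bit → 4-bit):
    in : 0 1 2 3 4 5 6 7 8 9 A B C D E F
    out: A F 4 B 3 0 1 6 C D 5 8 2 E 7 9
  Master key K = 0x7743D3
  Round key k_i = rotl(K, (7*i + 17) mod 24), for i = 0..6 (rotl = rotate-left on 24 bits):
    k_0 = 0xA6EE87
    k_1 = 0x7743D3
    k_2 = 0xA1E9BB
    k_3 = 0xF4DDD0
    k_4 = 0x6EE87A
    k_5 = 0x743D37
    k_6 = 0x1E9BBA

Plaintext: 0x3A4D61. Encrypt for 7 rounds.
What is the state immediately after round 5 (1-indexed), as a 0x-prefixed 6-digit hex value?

s_0 = plaintext = 0x3A4D61
s_1 = Round(s_0, k_0) = 0xD618D5
s_2 = Round(s_1, k_1) = 0x8D55C0
s_3 = Round(s_2, k_2) = 0x5C0ABD
s_4 = Round(s_3, k_3) = 0xABD3DE
s_5 = Round(s_4, k_4) = 0x3DE2EE
s_6 = Round(s_5, k_5) = 0x2EEA33
s_7 = Round(s_6, k_6) = 0xA33D23

0x3DE2EE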